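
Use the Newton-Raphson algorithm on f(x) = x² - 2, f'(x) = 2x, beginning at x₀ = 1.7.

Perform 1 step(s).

f(x) = x² - 2
f'(x) = 2x
x₀ = 1.7

Newton-Raphson formula: x_{n+1} = x_n - f(x_n)/f'(x_n)

Iteration 1:
  f(1.700000) = 0.890000
  f'(1.700000) = 3.400000
  x_1 = 1.700000 - 0.890000/3.400000 = 1.438235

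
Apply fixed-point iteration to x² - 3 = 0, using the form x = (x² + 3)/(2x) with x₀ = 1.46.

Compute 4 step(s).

Equation: x² - 3 = 0
Fixed-point form: x = (x² + 3)/(2x)
x₀ = 1.46

x_1 = g(1.460000) = 1.757397
x_2 = g(1.757397) = 1.732234
x_3 = g(1.732234) = 1.732051
x_4 = g(1.732051) = 1.732051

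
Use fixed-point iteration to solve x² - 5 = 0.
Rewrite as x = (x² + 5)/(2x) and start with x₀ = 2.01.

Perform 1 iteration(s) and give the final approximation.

Equation: x² - 5 = 0
Fixed-point form: x = (x² + 5)/(2x)
x₀ = 2.01

x_1 = g(2.010000) = 2.248781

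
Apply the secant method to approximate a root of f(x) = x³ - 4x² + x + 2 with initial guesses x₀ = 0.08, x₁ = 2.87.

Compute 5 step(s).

f(x) = x³ - 4x² + x + 2
x₀ = 0.08, x₁ = 2.87

Secant formula: x_{n+1} = x_n - f(x_n)(x_n - x_{n-1})/(f(x_n) - f(x_{n-1}))

Iteration 1:
  f(0.080000) = 2.054912
  f(2.870000) = -4.437697
  x_2 = 2.870000 - (-4.437697)×(2.870000 - 0.080000)/(-4.437697 - 2.054912)
       = 0.963036
Iteration 2:
  f(2.870000) = -4.437697
  f(0.963036) = 0.146441
  x_3 = 0.963036 - 0.146441×(0.963036 - 2.870000)/(0.146441 - (-4.437697))
       = 1.023954
Iteration 3:
  f(0.963036) = 0.146441
  f(1.023954) = -0.096375
  x_4 = 1.023954 - (-0.096375)×(1.023954 - 0.963036)/(-0.096375 - 0.146441)
       = 0.999775
Iteration 4:
  f(1.023954) = -0.096375
  f(0.999775) = 0.000900
  x_5 = 0.999775 - 0.000900×(0.999775 - 1.023954)/(0.000900 - (-0.096375))
       = 0.999999
Iteration 5:
  f(0.999775) = 0.000900
  f(0.999999) = 0.000005
  x_6 = 0.999999 - 0.000005×(0.999999 - 0.999775)/(0.000005 - 0.000900)
       = 1.000000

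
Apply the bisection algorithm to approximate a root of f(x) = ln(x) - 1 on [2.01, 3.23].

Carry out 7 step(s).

f(x) = ln(x) - 1
Initial interval: [2.01, 3.23]

Iteration 1:
  c_1 = (2.010000 + 3.230000)/2 = 2.620000
  f(c_1) = f(2.620000) = -0.036826
  f(a) × f(c) ≥ 0, new interval: [2.620000, 3.230000]
Iteration 2:
  c_2 = (2.620000 + 3.230000)/2 = 2.925000
  f(c_2) = f(2.925000) = 0.073294
  f(a) × f(c) < 0, new interval: [2.620000, 2.925000]
Iteration 3:
  c_3 = (2.620000 + 2.925000)/2 = 2.772500
  f(c_3) = f(2.772500) = 0.019749
  f(a) × f(c) < 0, new interval: [2.620000, 2.772500]
Iteration 4:
  c_4 = (2.620000 + 2.772500)/2 = 2.696250
  f(c_4) = f(2.696250) = -0.008138
  f(a) × f(c) ≥ 0, new interval: [2.696250, 2.772500]
Iteration 5:
  c_5 = (2.696250 + 2.772500)/2 = 2.734375
  f(c_5) = f(2.734375) = 0.005903
  f(a) × f(c) < 0, new interval: [2.696250, 2.734375]
Iteration 6:
  c_6 = (2.696250 + 2.734375)/2 = 2.715313
  f(c_6) = f(2.715313) = -0.001093
  f(a) × f(c) ≥ 0, new interval: [2.715313, 2.734375]
Iteration 7:
  c_7 = (2.715313 + 2.734375)/2 = 2.724844
  f(c_7) = f(2.724844) = 0.002411
  f(a) × f(c) < 0, new interval: [2.715313, 2.724844]

After 7 iteration(s), the approximation is c_7 = 2.724844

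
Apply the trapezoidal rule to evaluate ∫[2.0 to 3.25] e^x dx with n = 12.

f(x) = e^x
a = 2.0, b = 3.25, n = 12
h = (b - a)/n = 0.104167

Trapezoidal rule: (h/2)[f(x₀) + 2f(x₁) + 2f(x₂) + ... + f(xₙ)]

x_0 = 2.0000, f(x_0) = 7.389056, coefficient = 1
x_1 = 2.1042, f(x_1) = 8.200267, coefficient = 2
x_2 = 2.2083, f(x_2) = 9.100536, coefficient = 2
x_3 = 2.3125, f(x_3) = 10.099642, coefficient = 2
x_4 = 2.4167, f(x_4) = 11.208436, coefficient = 2
x_5 = 2.5208, f(x_5) = 12.438958, coefficient = 2
x_6 = 2.6250, f(x_6) = 13.804574, coefficient = 2
x_7 = 2.7292, f(x_7) = 15.320115, coefficient = 2
x_8 = 2.8333, f(x_8) = 17.002040, coefficient = 2
x_9 = 2.9375, f(x_9) = 18.868616, coefficient = 2
x_10 = 3.0417, f(x_10) = 20.940114, coefficient = 2
x_11 = 3.1458, f(x_11) = 23.239033, coefficient = 2
x_12 = 3.2500, f(x_12) = 25.790340, coefficient = 1

I ≈ (0.104167/2) × 353.624058 = 18.417920
Exact value: 18.401284
Error: 0.016636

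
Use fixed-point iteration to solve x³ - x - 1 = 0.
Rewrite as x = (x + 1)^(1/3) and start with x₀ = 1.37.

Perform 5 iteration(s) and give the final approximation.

Equation: x³ - x - 1 = 0
Fixed-point form: x = (x + 1)^(1/3)
x₀ = 1.37

x_1 = g(1.370000) = 1.333264
x_2 = g(1.333264) = 1.326339
x_3 = g(1.326339) = 1.325026
x_4 = g(1.325026) = 1.324776
x_5 = g(1.324776) = 1.324729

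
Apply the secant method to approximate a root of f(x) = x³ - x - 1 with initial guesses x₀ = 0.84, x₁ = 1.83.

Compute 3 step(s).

f(x) = x³ - x - 1
x₀ = 0.84, x₁ = 1.83

Secant formula: x_{n+1} = x_n - f(x_n)(x_n - x_{n-1})/(f(x_n) - f(x_{n-1}))

Iteration 1:
  f(0.840000) = -1.247296
  f(1.830000) = 3.298487
  x_2 = 1.830000 - 3.298487×(1.830000 - 0.840000)/(3.298487 - (-1.247296))
       = 1.111641
Iteration 2:
  f(1.830000) = 3.298487
  f(1.111641) = -0.737934
  x_3 = 1.111641 - (-0.737934)×(1.111641 - 1.830000)/(-0.737934 - 3.298487)
       = 1.242971
Iteration 3:
  f(1.111641) = -0.737934
  f(1.242971) = -0.322610
  x_4 = 1.242971 - (-0.322610)×(1.242971 - 1.111641)/(-0.322610 - (-0.737934))
       = 1.344983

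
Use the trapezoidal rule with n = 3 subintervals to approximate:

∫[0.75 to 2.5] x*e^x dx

f(x) = x*e^x
a = 0.75, b = 2.5, n = 3
h = (b - a)/n = 0.583333

Trapezoidal rule: (h/2)[f(x₀) + 2f(x₁) + 2f(x₂) + ... + f(xₙ)]

x_0 = 0.7500, f(x_0) = 1.587750, coefficient = 1
x_1 = 1.3333, f(x_1) = 5.058224, coefficient = 2
x_2 = 1.9167, f(x_2) = 13.029998, coefficient = 2
x_3 = 2.5000, f(x_3) = 30.456235, coefficient = 1

I ≈ (0.583333/2) × 68.220429 = 19.897625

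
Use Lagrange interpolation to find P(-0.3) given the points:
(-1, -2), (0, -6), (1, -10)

Lagrange interpolation formula:
P(x) = Σ yᵢ × Lᵢ(x)
where Lᵢ(x) = Π_{j≠i} (x - xⱼ)/(xᵢ - xⱼ)

L_0(-0.3) = (-0.3 - 0)/(-1 - 0) × (-0.3 - 1)/(-1 - 1) = 0.195000
L_1(-0.3) = (-0.3 - (-1))/(0 - (-1)) × (-0.3 - 1)/(0 - 1) = 0.910000
L_2(-0.3) = (-0.3 - (-1))/(1 - (-1)) × (-0.3 - 0)/(1 - 0) = -0.105000

P(-0.3) = (-2)×L_0(-0.3) + (-6)×L_1(-0.3) + (-10)×L_2(-0.3)
P(-0.3) = -4.800000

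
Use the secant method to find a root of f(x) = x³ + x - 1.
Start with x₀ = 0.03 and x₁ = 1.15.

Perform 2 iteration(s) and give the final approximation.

f(x) = x³ + x - 1
x₀ = 0.03, x₁ = 1.15

Secant formula: x_{n+1} = x_n - f(x_n)(x_n - x_{n-1})/(f(x_n) - f(x_{n-1}))

Iteration 1:
  f(0.030000) = -0.969973
  f(1.150000) = 1.670875
  x_2 = 1.150000 - 1.670875×(1.150000 - 0.030000)/(1.670875 - (-0.969973))
       = 0.441372
Iteration 2:
  f(1.150000) = 1.670875
  f(0.441372) = -0.472645
  x_3 = 0.441372 - (-0.472645)×(0.441372 - 1.150000)/(-0.472645 - 1.670875)
       = 0.597624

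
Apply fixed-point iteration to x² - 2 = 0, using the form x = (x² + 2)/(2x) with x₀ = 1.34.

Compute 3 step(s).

Equation: x² - 2 = 0
Fixed-point form: x = (x² + 2)/(2x)
x₀ = 1.34

x_1 = g(1.340000) = 1.416269
x_2 = g(1.416269) = 1.414215
x_3 = g(1.414215) = 1.414214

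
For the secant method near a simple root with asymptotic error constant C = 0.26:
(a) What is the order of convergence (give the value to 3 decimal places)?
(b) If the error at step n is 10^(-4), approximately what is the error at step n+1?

(a) Secant method has superlinear convergence with order φ = (1+√5)/2 ≈ 1.618.
    This means |e_{n+1}| ≈ C|e_n|^1.618.

(b) With |e_n| = 10^(-4) and C = 0.26:
    |e_{n+1}| ≈ 0.26 × (10^(-4))^1.618 = 0.26 × 10^(-6.47)

(a) ≈ 1.618 (golden ratio); (b) |e_{n+1}| ≈ 8.767e-08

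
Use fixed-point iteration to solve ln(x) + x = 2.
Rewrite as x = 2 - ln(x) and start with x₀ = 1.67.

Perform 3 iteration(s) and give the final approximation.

Equation: ln(x) + x = 2
Fixed-point form: x = 2 - ln(x)
x₀ = 1.67

x_1 = g(1.670000) = 1.487176
x_2 = g(1.487176) = 1.603121
x_3 = g(1.603121) = 1.528048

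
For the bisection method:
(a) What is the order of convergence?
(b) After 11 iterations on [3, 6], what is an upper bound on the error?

(a) Bisection has linear (order 1) convergence; the error is halved each step.

(b) Error bound = (b-a)/2^n = (6 - 3)/2^{11}
    = 3/2^{11}

(a) 1 (linear); (b) error ≤ 1.46e-03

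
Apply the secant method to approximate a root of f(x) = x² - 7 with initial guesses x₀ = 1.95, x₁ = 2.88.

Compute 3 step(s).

f(x) = x² - 7
x₀ = 1.95, x₁ = 2.88

Secant formula: x_{n+1} = x_n - f(x_n)(x_n - x_{n-1})/(f(x_n) - f(x_{n-1}))

Iteration 1:
  f(1.950000) = -3.197500
  f(2.880000) = 1.294400
  x_2 = 2.880000 - 1.294400×(2.880000 - 1.950000)/(1.294400 - (-3.197500))
       = 2.612008
Iteration 2:
  f(2.880000) = 1.294400
  f(2.612008) = -0.177413
  x_3 = 2.612008 - (-0.177413)×(2.612008 - 2.880000)/(-0.177413 - 1.294400)
       = 2.644312
Iteration 3:
  f(2.612008) = -0.177413
  f(2.644312) = -0.007614
  x_4 = 2.644312 - (-0.007614)×(2.644312 - 2.612008)/(-0.007614 - (-0.177413))
       = 2.645761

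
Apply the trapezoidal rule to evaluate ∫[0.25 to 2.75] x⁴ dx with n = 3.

f(x) = x⁴
a = 0.25, b = 2.75, n = 3
h = (b - a)/n = 0.833333

Trapezoidal rule: (h/2)[f(x₀) + 2f(x₁) + 2f(x₂) + ... + f(xₙ)]

x_0 = 0.2500, f(x_0) = 0.003906, coefficient = 1
x_1 = 1.0833, f(x_1) = 1.377363, coefficient = 2
x_2 = 1.9167, f(x_2) = 13.495419, coefficient = 2
x_3 = 2.7500, f(x_3) = 57.191406, coefficient = 1

I ≈ (0.833333/2) × 86.940876 = 36.225365
Exact value: 31.455078
Error: 4.770287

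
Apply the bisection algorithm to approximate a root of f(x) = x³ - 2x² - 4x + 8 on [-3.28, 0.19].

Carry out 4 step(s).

f(x) = x³ - 2x² - 4x + 8
Initial interval: [-3.28, 0.19]

Iteration 1:
  c_1 = (-3.280000 + 0.190000)/2 = -1.545000
  f(c_1) = f(-1.545000) = 5.717996
  f(a) × f(c) < 0, new interval: [-3.280000, -1.545000]
Iteration 2:
  c_2 = (-3.280000 + (-1.545000))/2 = -2.412500
  f(c_2) = f(-2.412500) = -8.031439
  f(a) × f(c) ≥ 0, new interval: [-2.412500, -1.545000]
Iteration 3:
  c_3 = (-2.412500 + (-1.545000))/2 = -1.978750
  f(c_3) = f(-1.978750) = 0.336397
  f(a) × f(c) < 0, new interval: [-2.412500, -1.978750]
Iteration 4:
  c_4 = (-2.412500 + (-1.978750))/2 = -2.195625
  f(c_4) = f(-2.195625) = -3.443640
  f(a) × f(c) ≥ 0, new interval: [-2.195625, -1.978750]

After 4 iteration(s), the approximation is c_4 = -2.195625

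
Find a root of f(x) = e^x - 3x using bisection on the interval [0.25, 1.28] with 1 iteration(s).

f(x) = e^x - 3x
Initial interval: [0.25, 1.28]

Iteration 1:
  c_1 = (0.250000 + 1.280000)/2 = 0.765000
  f(c_1) = f(0.765000) = -0.146006
  f(a) × f(c) < 0, new interval: [0.250000, 0.765000]

After 1 iteration(s), the approximation is c_1 = 0.765000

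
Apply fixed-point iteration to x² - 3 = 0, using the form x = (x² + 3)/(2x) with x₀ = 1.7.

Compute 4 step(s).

Equation: x² - 3 = 0
Fixed-point form: x = (x² + 3)/(2x)
x₀ = 1.7

x_1 = g(1.700000) = 1.732353
x_2 = g(1.732353) = 1.732051
x_3 = g(1.732051) = 1.732051
x_4 = g(1.732051) = 1.732051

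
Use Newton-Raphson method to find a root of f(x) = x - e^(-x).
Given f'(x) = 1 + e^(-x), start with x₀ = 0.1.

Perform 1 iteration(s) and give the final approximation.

f(x) = x - e^(-x)
f'(x) = 1 + e^(-x)
x₀ = 0.1

Newton-Raphson formula: x_{n+1} = x_n - f(x_n)/f'(x_n)

Iteration 1:
  f(0.100000) = -0.804837
  f'(0.100000) = 1.904837
  x_1 = 0.100000 - (-0.804837)/1.904837 = 0.522523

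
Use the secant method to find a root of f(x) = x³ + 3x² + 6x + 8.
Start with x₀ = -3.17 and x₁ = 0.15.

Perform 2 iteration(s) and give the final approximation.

f(x) = x³ + 3x² + 6x + 8
x₀ = -3.17, x₁ = 0.15

Secant formula: x_{n+1} = x_n - f(x_n)(x_n - x_{n-1})/(f(x_n) - f(x_{n-1}))

Iteration 1:
  f(-3.170000) = -12.728313
  f(0.150000) = 8.970875
  x_2 = 0.150000 - 8.970875×(0.150000 - (-3.170000))/(8.970875 - (-12.728313))
       = -1.222554
Iteration 2:
  f(0.150000) = 8.970875
  f(-1.222554) = 3.321315
  x_3 = -1.222554 - 3.321315×(-1.222554 - 0.150000)/(3.321315 - 8.970875)
       = -2.029463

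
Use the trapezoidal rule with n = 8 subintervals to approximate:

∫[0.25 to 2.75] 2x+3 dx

f(x) = 2x+3
a = 0.25, b = 2.75, n = 8
h = (b - a)/n = 0.312500

Trapezoidal rule: (h/2)[f(x₀) + 2f(x₁) + 2f(x₂) + ... + f(xₙ)]

x_0 = 0.2500, f(x_0) = 3.500000, coefficient = 1
x_1 = 0.5625, f(x_1) = 4.125000, coefficient = 2
x_2 = 0.8750, f(x_2) = 4.750000, coefficient = 2
x_3 = 1.1875, f(x_3) = 5.375000, coefficient = 2
x_4 = 1.5000, f(x_4) = 6.000000, coefficient = 2
x_5 = 1.8125, f(x_5) = 6.625000, coefficient = 2
x_6 = 2.1250, f(x_6) = 7.250000, coefficient = 2
x_7 = 2.4375, f(x_7) = 7.875000, coefficient = 2
x_8 = 2.7500, f(x_8) = 8.500000, coefficient = 1

I ≈ (0.312500/2) × 96.000000 = 15.000000
Exact value: 15.000000
Error: 0.000000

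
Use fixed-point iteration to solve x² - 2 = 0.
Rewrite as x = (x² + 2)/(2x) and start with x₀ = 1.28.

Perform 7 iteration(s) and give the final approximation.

Equation: x² - 2 = 0
Fixed-point form: x = (x² + 2)/(2x)
x₀ = 1.28

x_1 = g(1.280000) = 1.421250
x_2 = g(1.421250) = 1.414231
x_3 = g(1.414231) = 1.414214
x_4 = g(1.414214) = 1.414214
x_5 = g(1.414214) = 1.414214
x_6 = g(1.414214) = 1.414214
x_7 = g(1.414214) = 1.414214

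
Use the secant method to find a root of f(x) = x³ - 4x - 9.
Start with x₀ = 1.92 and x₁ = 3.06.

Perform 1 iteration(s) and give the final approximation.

f(x) = x³ - 4x - 9
x₀ = 1.92, x₁ = 3.06

Secant formula: x_{n+1} = x_n - f(x_n)(x_n - x_{n-1})/(f(x_n) - f(x_{n-1}))

Iteration 1:
  f(1.920000) = -9.602112
  f(3.060000) = 7.412616
  x_2 = 3.060000 - 7.412616×(3.060000 - 1.920000)/(7.412616 - (-9.602112))
       = 2.563349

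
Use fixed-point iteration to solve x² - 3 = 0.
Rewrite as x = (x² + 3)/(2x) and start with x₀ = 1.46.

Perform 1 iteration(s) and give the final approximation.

Equation: x² - 3 = 0
Fixed-point form: x = (x² + 3)/(2x)
x₀ = 1.46

x_1 = g(1.460000) = 1.757397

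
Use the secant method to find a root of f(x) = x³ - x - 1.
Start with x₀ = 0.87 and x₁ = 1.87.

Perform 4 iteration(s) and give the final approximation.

f(x) = x³ - x - 1
x₀ = 0.87, x₁ = 1.87

Secant formula: x_{n+1} = x_n - f(x_n)(x_n - x_{n-1})/(f(x_n) - f(x_{n-1}))

Iteration 1:
  f(0.870000) = -1.211497
  f(1.870000) = 3.669203
  x_2 = 1.870000 - 3.669203×(1.870000 - 0.870000)/(3.669203 - (-1.211497))
       = 1.118222
Iteration 2:
  f(1.870000) = 3.669203
  f(1.118222) = -0.719974
  x_3 = 1.118222 - (-0.719974)×(1.118222 - 1.870000)/(-0.719974 - 3.669203)
       = 1.241539
Iteration 3:
  f(1.118222) = -0.719974
  f(1.241539) = -0.327807
  x_4 = 1.241539 - (-0.327807)×(1.241539 - 1.118222)/(-0.327807 - (-0.719974))
       = 1.344618
Iteration 4:
  f(1.241539) = -0.327807
  f(1.344618) = 0.086448
  x_5 = 1.344618 - 0.086448×(1.344618 - 1.241539)/(0.086448 - (-0.327807))
       = 1.323107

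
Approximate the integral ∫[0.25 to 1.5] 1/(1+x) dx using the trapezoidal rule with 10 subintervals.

f(x) = 1/(1+x)
a = 0.25, b = 1.5, n = 10
h = (b - a)/n = 0.125000

Trapezoidal rule: (h/2)[f(x₀) + 2f(x₁) + 2f(x₂) + ... + f(xₙ)]

x_0 = 0.2500, f(x_0) = 0.800000, coefficient = 1
x_1 = 0.3750, f(x_1) = 0.727273, coefficient = 2
x_2 = 0.5000, f(x_2) = 0.666667, coefficient = 2
x_3 = 0.6250, f(x_3) = 0.615385, coefficient = 2
x_4 = 0.7500, f(x_4) = 0.571429, coefficient = 2
x_5 = 0.8750, f(x_5) = 0.533333, coefficient = 2
x_6 = 1.0000, f(x_6) = 0.500000, coefficient = 2
x_7 = 1.1250, f(x_7) = 0.470588, coefficient = 2
x_8 = 1.2500, f(x_8) = 0.444444, coefficient = 2
x_9 = 1.3750, f(x_9) = 0.421053, coefficient = 2
x_10 = 1.5000, f(x_10) = 0.400000, coefficient = 1

I ≈ (0.125000/2) × 11.100342 = 0.693771
Exact value: 0.693147
Error: 0.000624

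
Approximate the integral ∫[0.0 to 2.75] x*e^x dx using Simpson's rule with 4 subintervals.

f(x) = x*e^x
a = 0.0, b = 2.75, n = 4
h = (b - a)/n = 0.687500

Simpson's rule: (h/3)[f(x₀) + 4f(x₁) + 2f(x₂) + ... + f(xₙ)]

x_0 = 0.0000, f(x_0) = 0.000000, coefficient = 1
x_1 = 0.6875, f(x_1) = 1.367257, coefficient = 4
x_2 = 1.3750, f(x_2) = 5.438230, coefficient = 2
x_3 = 2.0625, f(x_3) = 16.222819, coefficient = 4
x_4 = 2.7500, f(x_4) = 43.017238, coefficient = 1

I ≈ (0.687500/3) × 124.254003 = 28.474876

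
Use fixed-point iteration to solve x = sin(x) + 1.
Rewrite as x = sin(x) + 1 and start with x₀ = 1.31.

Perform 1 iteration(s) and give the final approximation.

Equation: x = sin(x) + 1
Fixed-point form: x = sin(x) + 1
x₀ = 1.31

x_1 = g(1.310000) = 1.966185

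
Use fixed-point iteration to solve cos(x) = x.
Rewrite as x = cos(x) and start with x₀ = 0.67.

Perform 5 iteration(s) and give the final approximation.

Equation: cos(x) = x
Fixed-point form: x = cos(x)
x₀ = 0.67

x_1 = g(0.670000) = 0.783822
x_2 = g(0.783822) = 0.708221
x_3 = g(0.708221) = 0.759521
x_4 = g(0.759521) = 0.725166
x_5 = g(0.725166) = 0.748389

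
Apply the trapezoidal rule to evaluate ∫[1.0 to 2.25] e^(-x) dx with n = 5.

f(x) = e^(-x)
a = 1.0, b = 2.25, n = 5
h = (b - a)/n = 0.250000

Trapezoidal rule: (h/2)[f(x₀) + 2f(x₁) + 2f(x₂) + ... + f(xₙ)]

x_0 = 1.0000, f(x_0) = 0.367879, coefficient = 1
x_1 = 1.2500, f(x_1) = 0.286505, coefficient = 2
x_2 = 1.5000, f(x_2) = 0.223130, coefficient = 2
x_3 = 1.7500, f(x_3) = 0.173774, coefficient = 2
x_4 = 2.0000, f(x_4) = 0.135335, coefficient = 2
x_5 = 2.2500, f(x_5) = 0.105399, coefficient = 1

I ≈ (0.250000/2) × 2.110767 = 0.263846
Exact value: 0.262480
Error: 0.001366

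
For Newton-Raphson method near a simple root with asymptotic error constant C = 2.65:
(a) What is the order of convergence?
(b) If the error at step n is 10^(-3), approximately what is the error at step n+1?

(a) Newton-Raphson has quadratic (order 2) convergence near simple roots.
    This means |e_{n+1}| ≈ C|e_n|².

(b) With |e_n| = 10^(-3) and C = 2.65:
    |e_{n+1}| ≈ 2.65 × (10^(-3))² = 2.65 × 10^(-6)

(a) 2 (quadratic); (b) |e_{n+1}| ≈ 2.650e-06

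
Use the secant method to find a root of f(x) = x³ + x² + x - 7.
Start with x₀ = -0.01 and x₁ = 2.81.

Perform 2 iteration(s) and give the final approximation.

f(x) = x³ + x² + x - 7
x₀ = -0.01, x₁ = 2.81

Secant formula: x_{n+1} = x_n - f(x_n)(x_n - x_{n-1})/(f(x_n) - f(x_{n-1}))

Iteration 1:
  f(-0.010000) = -7.009901
  f(2.810000) = 25.894141
  x_2 = 2.810000 - 25.894141×(2.810000 - (-0.010000))/(25.894141 - (-7.009901))
       = 0.590775
Iteration 2:
  f(2.810000) = 25.894141
  f(0.590775) = -5.854021
  x_3 = 0.590775 - (-5.854021)×(0.590775 - 2.810000)/(-5.854021 - 25.894141)
       = 0.999976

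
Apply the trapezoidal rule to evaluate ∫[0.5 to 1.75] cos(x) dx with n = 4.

f(x) = cos(x)
a = 0.5, b = 1.75, n = 4
h = (b - a)/n = 0.312500

Trapezoidal rule: (h/2)[f(x₀) + 2f(x₁) + 2f(x₂) + ... + f(xₙ)]

x_0 = 0.5000, f(x_0) = 0.877583, coefficient = 1
x_1 = 0.8125, f(x_1) = 0.687686, coefficient = 2
x_2 = 1.1250, f(x_2) = 0.431177, coefficient = 2
x_3 = 1.4375, f(x_3) = 0.132902, coefficient = 2
x_4 = 1.7500, f(x_4) = -0.178246, coefficient = 1

I ≈ (0.312500/2) × 3.202865 = 0.500448
Exact value: 0.504560
Error: 0.004113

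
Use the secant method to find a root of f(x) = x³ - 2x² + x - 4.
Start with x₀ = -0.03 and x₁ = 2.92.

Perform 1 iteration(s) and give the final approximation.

f(x) = x³ - 2x² + x - 4
x₀ = -0.03, x₁ = 2.92

Secant formula: x_{n+1} = x_n - f(x_n)(x_n - x_{n-1})/(f(x_n) - f(x_{n-1}))

Iteration 1:
  f(-0.030000) = -4.031827
  f(2.920000) = 6.764288
  x_2 = 2.920000 - 6.764288×(2.920000 - (-0.030000))/(6.764288 - (-4.031827))
       = 1.071682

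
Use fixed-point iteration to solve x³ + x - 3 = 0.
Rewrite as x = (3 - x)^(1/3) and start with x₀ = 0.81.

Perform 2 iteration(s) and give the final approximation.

Equation: x³ + x - 3 = 0
Fixed-point form: x = (3 - x)^(1/3)
x₀ = 0.81

x_1 = g(0.810000) = 1.298618
x_2 = g(1.298618) = 1.193807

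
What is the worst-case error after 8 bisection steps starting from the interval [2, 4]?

Bisection error bound: |error| ≤ (b-a)/2^n
|error| ≤ (4 - 2)/2^8 = 2/2^8
|error| ≤ 0.0078125000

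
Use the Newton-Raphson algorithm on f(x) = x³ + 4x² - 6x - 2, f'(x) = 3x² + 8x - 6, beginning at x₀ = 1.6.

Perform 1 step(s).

f(x) = x³ + 4x² - 6x - 2
f'(x) = 3x² + 8x - 6
x₀ = 1.6

Newton-Raphson formula: x_{n+1} = x_n - f(x_n)/f'(x_n)

Iteration 1:
  f(1.600000) = 2.736000
  f'(1.600000) = 14.480000
  x_1 = 1.600000 - 2.736000/14.480000 = 1.411050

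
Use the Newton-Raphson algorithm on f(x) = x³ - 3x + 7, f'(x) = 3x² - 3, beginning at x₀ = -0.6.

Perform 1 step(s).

f(x) = x³ - 3x + 7
f'(x) = 3x² - 3
x₀ = -0.6

Newton-Raphson formula: x_{n+1} = x_n - f(x_n)/f'(x_n)

Iteration 1:
  f(-0.600000) = 8.584000
  f'(-0.600000) = -1.920000
  x_1 = -0.600000 - 8.584000/(-1.920000) = 3.870833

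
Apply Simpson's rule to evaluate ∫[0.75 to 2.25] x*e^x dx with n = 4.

f(x) = x*e^x
a = 0.75, b = 2.25, n = 4
h = (b - a)/n = 0.375000

Simpson's rule: (h/3)[f(x₀) + 4f(x₁) + 2f(x₂) + ... + f(xₙ)]

x_0 = 0.7500, f(x_0) = 1.587750, coefficient = 1
x_1 = 1.1250, f(x_1) = 3.465244, coefficient = 4
x_2 = 1.5000, f(x_2) = 6.722534, coefficient = 2
x_3 = 1.8750, f(x_3) = 12.226536, coefficient = 4
x_4 = 2.2500, f(x_4) = 21.347406, coefficient = 1

I ≈ (0.375000/3) × 99.147342 = 12.393418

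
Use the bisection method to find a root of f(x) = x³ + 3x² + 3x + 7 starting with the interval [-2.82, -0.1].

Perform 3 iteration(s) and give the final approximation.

f(x) = x³ + 3x² + 3x + 7
Initial interval: [-2.82, -0.1]

Iteration 1:
  c_1 = (-2.820000 + (-0.100000))/2 = -1.460000
  f(c_1) = f(-1.460000) = 5.902664
  f(a) × f(c) < 0, new interval: [-2.820000, -1.460000]
Iteration 2:
  c_2 = (-2.820000 + (-1.460000))/2 = -2.140000
  f(c_2) = f(-2.140000) = 4.518456
  f(a) × f(c) < 0, new interval: [-2.820000, -2.140000]
Iteration 3:
  c_3 = (-2.820000 + (-2.140000))/2 = -2.480000
  f(c_3) = f(-2.480000) = 2.758208
  f(a) × f(c) < 0, new interval: [-2.820000, -2.480000]

After 3 iteration(s), the approximation is c_3 = -2.480000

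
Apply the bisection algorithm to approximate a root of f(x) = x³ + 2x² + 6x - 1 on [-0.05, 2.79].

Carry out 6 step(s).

f(x) = x³ + 2x² + 6x - 1
Initial interval: [-0.05, 2.79]

Iteration 1:
  c_1 = (-0.050000 + 2.790000)/2 = 1.370000
  f(c_1) = f(1.370000) = 13.545153
  f(a) × f(c) < 0, new interval: [-0.050000, 1.370000]
Iteration 2:
  c_2 = (-0.050000 + 1.370000)/2 = 0.660000
  f(c_2) = f(0.660000) = 4.118696
  f(a) × f(c) < 0, new interval: [-0.050000, 0.660000]
Iteration 3:
  c_3 = (-0.050000 + 0.660000)/2 = 0.305000
  f(c_3) = f(0.305000) = 1.044423
  f(a) × f(c) < 0, new interval: [-0.050000, 0.305000]
Iteration 4:
  c_4 = (-0.050000 + 0.305000)/2 = 0.127500
  f(c_4) = f(0.127500) = -0.200415
  f(a) × f(c) ≥ 0, new interval: [0.127500, 0.305000]
Iteration 5:
  c_5 = (0.127500 + 0.305000)/2 = 0.216250
  f(c_5) = f(0.216250) = 0.401141
  f(a) × f(c) < 0, new interval: [0.127500, 0.216250]
Iteration 6:
  c_6 = (0.127500 + 0.216250)/2 = 0.171875
  f(c_6) = f(0.171875) = 0.095409
  f(a) × f(c) < 0, new interval: [0.127500, 0.171875]

After 6 iteration(s), the approximation is c_6 = 0.171875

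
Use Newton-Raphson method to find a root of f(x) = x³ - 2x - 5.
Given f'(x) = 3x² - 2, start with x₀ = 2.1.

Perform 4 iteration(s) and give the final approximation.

f(x) = x³ - 2x - 5
f'(x) = 3x² - 2
x₀ = 2.1

Newton-Raphson formula: x_{n+1} = x_n - f(x_n)/f'(x_n)

Iteration 1:
  f(2.100000) = 0.061000
  f'(2.100000) = 11.230000
  x_1 = 2.100000 - 0.061000/11.230000 = 2.094568
Iteration 2:
  f(2.094568) = 0.000186
  f'(2.094568) = 11.161647
  x_2 = 2.094568 - 0.000186/11.161647 = 2.094551
Iteration 3:
  f(2.094551) = 0.000000
  f'(2.094551) = 11.161438
  x_3 = 2.094551 - 0.000000/11.161438 = 2.094551
Iteration 4:
  f(2.094551) = 0.000000
  f'(2.094551) = 11.161438
  x_4 = 2.094551 - 0.000000/11.161438 = 2.094551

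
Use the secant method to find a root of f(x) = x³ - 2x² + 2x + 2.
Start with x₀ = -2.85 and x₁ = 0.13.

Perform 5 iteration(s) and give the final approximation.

f(x) = x³ - 2x² + 2x + 2
x₀ = -2.85, x₁ = 0.13

Secant formula: x_{n+1} = x_n - f(x_n)(x_n - x_{n-1})/(f(x_n) - f(x_{n-1}))

Iteration 1:
  f(-2.850000) = -43.094125
  f(0.130000) = 2.228397
  x_2 = 0.130000 - 2.228397×(0.130000 - (-2.850000))/(2.228397 - (-43.094125))
       = -0.016519
Iteration 2:
  f(0.130000) = 2.228397
  f(-0.016519) = 1.966411
  x_3 = -0.016519 - 1.966411×(-0.016519 - 0.130000)/(1.966411 - 2.228397)
       = -1.116262
Iteration 3:
  f(-0.016519) = 1.966411
  f(-1.116262) = -4.115519
  x_4 = -1.116262 - (-4.115519)×(-1.116262 - (-0.016519))/(-4.115519 - 1.966411)
       = -0.372089
Iteration 4:
  f(-1.116262) = -4.115519
  f(-0.372089) = 0.927408
  x_5 = -0.372089 - 0.927408×(-0.372089 - (-1.116262))/(0.927408 - (-4.115519))
       = -0.508944
Iteration 5:
  f(-0.372089) = 0.927408
  f(-0.508944) = 0.332235
  x_6 = -0.508944 - 0.332235×(-0.508944 - (-0.372089))/(0.332235 - 0.927408)
       = -0.585339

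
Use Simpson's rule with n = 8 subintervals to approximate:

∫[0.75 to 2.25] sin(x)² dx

f(x) = sin(x)²
a = 0.75, b = 2.25, n = 8
h = (b - a)/n = 0.187500

Simpson's rule: (h/3)[f(x₀) + 4f(x₁) + 2f(x₂) + ... + f(xₙ)]

x_0 = 0.7500, f(x_0) = 0.464631, coefficient = 1
x_1 = 0.9375, f(x_1) = 0.649767, coefficient = 4
x_2 = 1.1250, f(x_2) = 0.814087, coefficient = 2
x_3 = 1.3125, f(x_3) = 0.934754, coefficient = 4
x_4 = 1.5000, f(x_4) = 0.994996, coefficient = 2
x_5 = 1.6875, f(x_5) = 0.986442, coefficient = 4
x_6 = 1.8750, f(x_6) = 0.910280, coefficient = 2
x_7 = 2.0625, f(x_7) = 0.777095, coefficient = 4
x_8 = 2.2500, f(x_8) = 0.605398, coefficient = 1

I ≈ (0.187500/3) × 19.900983 = 1.243811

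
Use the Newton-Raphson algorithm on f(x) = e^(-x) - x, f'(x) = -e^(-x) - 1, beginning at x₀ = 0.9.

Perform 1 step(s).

f(x) = e^(-x) - x
f'(x) = -e^(-x) - 1
x₀ = 0.9

Newton-Raphson formula: x_{n+1} = x_n - f(x_n)/f'(x_n)

Iteration 1:
  f(0.900000) = -0.493430
  f'(0.900000) = -1.406570
  x_1 = 0.900000 - (-0.493430)/(-1.406570) = 0.549196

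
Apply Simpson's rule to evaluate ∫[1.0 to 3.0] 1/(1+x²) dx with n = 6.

f(x) = 1/(1+x²)
a = 1.0, b = 3.0, n = 6
h = (b - a)/n = 0.333333

Simpson's rule: (h/3)[f(x₀) + 4f(x₁) + 2f(x₂) + ... + f(xₙ)]

x_0 = 1.0000, f(x_0) = 0.500000, coefficient = 1
x_1 = 1.3333, f(x_1) = 0.360000, coefficient = 4
x_2 = 1.6667, f(x_2) = 0.264706, coefficient = 2
x_3 = 2.0000, f(x_3) = 0.200000, coefficient = 4
x_4 = 2.3333, f(x_4) = 0.155172, coefficient = 2
x_5 = 2.6667, f(x_5) = 0.123288, coefficient = 4
x_6 = 3.0000, f(x_6) = 0.100000, coefficient = 1

I ≈ (0.333333/3) × 4.172907 = 0.463656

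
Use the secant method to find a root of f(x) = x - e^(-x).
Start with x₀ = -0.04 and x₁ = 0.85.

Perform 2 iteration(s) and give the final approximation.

f(x) = x - e^(-x)
x₀ = -0.04, x₁ = 0.85

Secant formula: x_{n+1} = x_n - f(x_n)(x_n - x_{n-1})/(f(x_n) - f(x_{n-1}))

Iteration 1:
  f(-0.040000) = -1.080811
  f(0.850000) = 0.422585
  x_2 = 0.850000 - 0.422585×(0.850000 - (-0.040000))/(0.422585 - (-1.080811))
       = 0.599833
Iteration 2:
  f(0.850000) = 0.422585
  f(0.599833) = 0.050929
  x_3 = 0.599833 - 0.050929×(0.599833 - 0.850000)/(0.050929 - 0.422585)
       = 0.565551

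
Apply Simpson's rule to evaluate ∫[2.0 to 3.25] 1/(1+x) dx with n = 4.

f(x) = 1/(1+x)
a = 2.0, b = 3.25, n = 4
h = (b - a)/n = 0.312500

Simpson's rule: (h/3)[f(x₀) + 4f(x₁) + 2f(x₂) + ... + f(xₙ)]

x_0 = 2.0000, f(x_0) = 0.333333, coefficient = 1
x_1 = 2.3125, f(x_1) = 0.301887, coefficient = 4
x_2 = 2.6250, f(x_2) = 0.275862, coefficient = 2
x_3 = 2.9375, f(x_3) = 0.253968, coefficient = 4
x_4 = 3.2500, f(x_4) = 0.235294, coefficient = 1

I ≈ (0.312500/3) × 3.343772 = 0.348310
Exact value: 0.348307
Error: 0.000003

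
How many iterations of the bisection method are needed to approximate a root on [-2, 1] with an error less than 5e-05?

We need (b-a)/2^n ≤ 5e-05
(1 - (-2))/2^n ≤ 5e-05
3/2^n ≤ 5e-05
2^n ≥ 60000
n ≥ log₂(60000) = 15.87
n ≥ 16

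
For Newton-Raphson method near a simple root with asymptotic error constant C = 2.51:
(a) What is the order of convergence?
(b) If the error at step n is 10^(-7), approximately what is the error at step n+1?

(a) Newton-Raphson has quadratic (order 2) convergence near simple roots.
    This means |e_{n+1}| ≈ C|e_n|².

(b) With |e_n| = 10^(-7) and C = 2.51:
    |e_{n+1}| ≈ 2.51 × (10^(-7))² = 2.51 × 10^(-14)

(a) 2 (quadratic); (b) |e_{n+1}| ≈ 2.510e-14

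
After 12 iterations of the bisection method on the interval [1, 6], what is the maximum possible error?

Bisection error bound: |error| ≤ (b-a)/2^n
|error| ≤ (6 - 1)/2^12 = 5/2^12
|error| ≤ 0.0012207031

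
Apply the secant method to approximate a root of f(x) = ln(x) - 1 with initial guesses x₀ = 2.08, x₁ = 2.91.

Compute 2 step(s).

f(x) = ln(x) - 1
x₀ = 2.08, x₁ = 2.91

Secant formula: x_{n+1} = x_n - f(x_n)(x_n - x_{n-1})/(f(x_n) - f(x_{n-1}))

Iteration 1:
  f(2.080000) = -0.267632
  f(2.910000) = 0.068153
  x_2 = 2.910000 - 0.068153×(2.910000 - 2.080000)/(0.068153 - (-0.267632))
       = 2.741538
Iteration 2:
  f(2.910000) = 0.068153
  f(2.741538) = 0.008519
  x_3 = 2.741538 - 0.008519×(2.741538 - 2.910000)/(0.008519 - 0.068153)
       = 2.717472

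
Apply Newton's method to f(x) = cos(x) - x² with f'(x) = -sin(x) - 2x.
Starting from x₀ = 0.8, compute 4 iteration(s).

f(x) = cos(x) - x²
f'(x) = -sin(x) - 2x
x₀ = 0.8

Newton-Raphson formula: x_{n+1} = x_n - f(x_n)/f'(x_n)

Iteration 1:
  f(0.800000) = 0.056707
  f'(0.800000) = -2.317356
  x_1 = 0.800000 - 0.056707/(-2.317356) = 0.824470
Iteration 2:
  f(0.824470) = -0.000806
  f'(0.824470) = -2.383129
  x_2 = 0.824470 - (-0.000806)/(-2.383129) = 0.824132
Iteration 3:
  f(0.824132) = 0.000000
  f'(0.824132) = -2.382224
  x_3 = 0.824132 - 0.000000/(-2.382224) = 0.824132
Iteration 4:
  f(0.824132) = 0.000000
  f'(0.824132) = -2.382223
  x_4 = 0.824132 - 0.000000/(-2.382223) = 0.824132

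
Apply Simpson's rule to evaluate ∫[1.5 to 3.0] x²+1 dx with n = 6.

f(x) = x²+1
a = 1.5, b = 3.0, n = 6
h = (b - a)/n = 0.250000

Simpson's rule: (h/3)[f(x₀) + 4f(x₁) + 2f(x₂) + ... + f(xₙ)]

x_0 = 1.5000, f(x_0) = 3.250000, coefficient = 1
x_1 = 1.7500, f(x_1) = 4.062500, coefficient = 4
x_2 = 2.0000, f(x_2) = 5.000000, coefficient = 2
x_3 = 2.2500, f(x_3) = 6.062500, coefficient = 4
x_4 = 2.5000, f(x_4) = 7.250000, coefficient = 2
x_5 = 2.7500, f(x_5) = 8.562500, coefficient = 4
x_6 = 3.0000, f(x_6) = 10.000000, coefficient = 1

I ≈ (0.250000/3) × 112.500000 = 9.375000
Exact value: 9.375000
Error: 0.000000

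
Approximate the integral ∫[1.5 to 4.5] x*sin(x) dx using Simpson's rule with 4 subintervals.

f(x) = x*sin(x)
a = 1.5, b = 4.5, n = 4
h = (b - a)/n = 0.750000

Simpson's rule: (h/3)[f(x₀) + 4f(x₁) + 2f(x₂) + ... + f(xₙ)]

x_0 = 1.5000, f(x_0) = 1.496242, coefficient = 1
x_1 = 2.2500, f(x_1) = 1.750665, coefficient = 4
x_2 = 3.0000, f(x_2) = 0.423360, coefficient = 2
x_3 = 3.7500, f(x_3) = -2.143355, coefficient = 4
x_4 = 4.5000, f(x_4) = -4.398886, coefficient = 1

I ≈ (0.750000/3) × -3.626684 = -0.906671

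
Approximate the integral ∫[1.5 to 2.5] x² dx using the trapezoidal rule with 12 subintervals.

f(x) = x²
a = 1.5, b = 2.5, n = 12
h = (b - a)/n = 0.083333

Trapezoidal rule: (h/2)[f(x₀) + 2f(x₁) + 2f(x₂) + ... + f(xₙ)]

x_0 = 1.5000, f(x_0) = 2.250000, coefficient = 1
x_1 = 1.5833, f(x_1) = 2.506944, coefficient = 2
x_2 = 1.6667, f(x_2) = 2.777778, coefficient = 2
x_3 = 1.7500, f(x_3) = 3.062500, coefficient = 2
x_4 = 1.8333, f(x_4) = 3.361111, coefficient = 2
x_5 = 1.9167, f(x_5) = 3.673611, coefficient = 2
x_6 = 2.0000, f(x_6) = 4.000000, coefficient = 2
x_7 = 2.0833, f(x_7) = 4.340278, coefficient = 2
x_8 = 2.1667, f(x_8) = 4.694444, coefficient = 2
x_9 = 2.2500, f(x_9) = 5.062500, coefficient = 2
x_10 = 2.3333, f(x_10) = 5.444444, coefficient = 2
x_11 = 2.4167, f(x_11) = 5.840278, coefficient = 2
x_12 = 2.5000, f(x_12) = 6.250000, coefficient = 1

I ≈ (0.083333/2) × 98.027778 = 4.084491
Exact value: 4.083333
Error: 0.001157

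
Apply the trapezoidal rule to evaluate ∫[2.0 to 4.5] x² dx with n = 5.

f(x) = x²
a = 2.0, b = 4.5, n = 5
h = (b - a)/n = 0.500000

Trapezoidal rule: (h/2)[f(x₀) + 2f(x₁) + 2f(x₂) + ... + f(xₙ)]

x_0 = 2.0000, f(x_0) = 4.000000, coefficient = 1
x_1 = 2.5000, f(x_1) = 6.250000, coefficient = 2
x_2 = 3.0000, f(x_2) = 9.000000, coefficient = 2
x_3 = 3.5000, f(x_3) = 12.250000, coefficient = 2
x_4 = 4.0000, f(x_4) = 16.000000, coefficient = 2
x_5 = 4.5000, f(x_5) = 20.250000, coefficient = 1

I ≈ (0.500000/2) × 111.250000 = 27.812500
Exact value: 27.708333
Error: 0.104167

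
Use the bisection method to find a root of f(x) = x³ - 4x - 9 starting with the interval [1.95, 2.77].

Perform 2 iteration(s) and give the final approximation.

f(x) = x³ - 4x - 9
Initial interval: [1.95, 2.77]

Iteration 1:
  c_1 = (1.950000 + 2.770000)/2 = 2.360000
  f(c_1) = f(2.360000) = -5.295744
  f(a) × f(c) ≥ 0, new interval: [2.360000, 2.770000]
Iteration 2:
  c_2 = (2.360000 + 2.770000)/2 = 2.565000
  f(c_2) = f(2.565000) = -2.384288
  f(a) × f(c) ≥ 0, new interval: [2.565000, 2.770000]

After 2 iteration(s), the approximation is c_2 = 2.565000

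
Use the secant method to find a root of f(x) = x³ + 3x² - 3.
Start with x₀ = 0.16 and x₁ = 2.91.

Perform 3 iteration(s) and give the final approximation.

f(x) = x³ + 3x² - 3
x₀ = 0.16, x₁ = 2.91

Secant formula: x_{n+1} = x_n - f(x_n)(x_n - x_{n-1})/(f(x_n) - f(x_{n-1}))

Iteration 1:
  f(0.160000) = -2.919104
  f(2.910000) = 47.046471
  x_2 = 2.910000 - 47.046471×(2.910000 - 0.160000)/(47.046471 - (-2.919104))
       = 0.320661
Iteration 2:
  f(2.910000) = 47.046471
  f(0.320661) = -2.658557
  x_3 = 0.320661 - (-2.658557)×(0.320661 - 2.910000)/(-2.658557 - 47.046471)
       = 0.459156
Iteration 3:
  f(0.320661) = -2.658557
  f(0.459156) = -2.270724
  x_4 = 0.459156 - (-2.270724)×(0.459156 - 0.320661)/(-2.270724 - (-2.658557))
       = 1.270032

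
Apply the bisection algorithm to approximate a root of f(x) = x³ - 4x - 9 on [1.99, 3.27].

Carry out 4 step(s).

f(x) = x³ - 4x - 9
Initial interval: [1.99, 3.27]

Iteration 1:
  c_1 = (1.990000 + 3.270000)/2 = 2.630000
  f(c_1) = f(2.630000) = -1.328553
  f(a) × f(c) ≥ 0, new interval: [2.630000, 3.270000]
Iteration 2:
  c_2 = (2.630000 + 3.270000)/2 = 2.950000
  f(c_2) = f(2.950000) = 4.872375
  f(a) × f(c) < 0, new interval: [2.630000, 2.950000]
Iteration 3:
  c_3 = (2.630000 + 2.950000)/2 = 2.790000
  f(c_3) = f(2.790000) = 1.557639
  f(a) × f(c) < 0, new interval: [2.630000, 2.790000]
Iteration 4:
  c_4 = (2.630000 + 2.790000)/2 = 2.710000
  f(c_4) = f(2.710000) = 0.062511
  f(a) × f(c) < 0, new interval: [2.630000, 2.710000]

After 4 iteration(s), the approximation is c_4 = 2.710000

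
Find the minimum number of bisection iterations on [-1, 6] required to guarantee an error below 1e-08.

We need (b-a)/2^n ≤ 1e-08
(6 - (-1))/2^n ≤ 1e-08
7/2^n ≤ 1e-08
2^n ≥ 700000000
n ≥ log₂(700000000) = 29.38
n ≥ 30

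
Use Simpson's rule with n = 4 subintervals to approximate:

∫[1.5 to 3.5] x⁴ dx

f(x) = x⁴
a = 1.5, b = 3.5, n = 4
h = (b - a)/n = 0.500000

Simpson's rule: (h/3)[f(x₀) + 4f(x₁) + 2f(x₂) + ... + f(xₙ)]

x_0 = 1.5000, f(x_0) = 5.062500, coefficient = 1
x_1 = 2.0000, f(x_1) = 16.000000, coefficient = 4
x_2 = 2.5000, f(x_2) = 39.062500, coefficient = 2
x_3 = 3.0000, f(x_3) = 81.000000, coefficient = 4
x_4 = 3.5000, f(x_4) = 150.062500, coefficient = 1

I ≈ (0.500000/3) × 621.250000 = 103.541667
Exact value: 103.525000
Error: 0.016667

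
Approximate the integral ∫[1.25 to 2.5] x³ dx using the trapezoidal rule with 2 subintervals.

f(x) = x³
a = 1.25, b = 2.5, n = 2
h = (b - a)/n = 0.625000

Trapezoidal rule: (h/2)[f(x₀) + 2f(x₁) + 2f(x₂) + ... + f(xₙ)]

x_0 = 1.2500, f(x_0) = 1.953125, coefficient = 1
x_1 = 1.8750, f(x_1) = 6.591797, coefficient = 2
x_2 = 2.5000, f(x_2) = 15.625000, coefficient = 1

I ≈ (0.625000/2) × 30.761719 = 9.613037
Exact value: 9.155273
Error: 0.457764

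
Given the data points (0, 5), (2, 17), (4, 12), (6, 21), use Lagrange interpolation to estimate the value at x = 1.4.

Lagrange interpolation formula:
P(x) = Σ yᵢ × Lᵢ(x)
where Lᵢ(x) = Π_{j≠i} (x - xⱼ)/(xᵢ - xⱼ)

L_0(1.4) = (1.4 - 2)/(0 - 2) × (1.4 - 4)/(0 - 4) × (1.4 - 6)/(0 - 6) = 0.149500
L_1(1.4) = (1.4 - 0)/(2 - 0) × (1.4 - 4)/(2 - 4) × (1.4 - 6)/(2 - 6) = 1.046500
L_2(1.4) = (1.4 - 0)/(4 - 0) × (1.4 - 2)/(4 - 2) × (1.4 - 6)/(4 - 6) = -0.241500
L_3(1.4) = (1.4 - 0)/(6 - 0) × (1.4 - 2)/(6 - 2) × (1.4 - 4)/(6 - 4) = 0.045500

P(1.4) = 5×L_0(1.4) + 17×L_1(1.4) + 12×L_2(1.4) + 21×L_3(1.4)
P(1.4) = 16.595500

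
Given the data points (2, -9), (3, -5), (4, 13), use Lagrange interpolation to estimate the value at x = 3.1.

Lagrange interpolation formula:
P(x) = Σ yᵢ × Lᵢ(x)
where Lᵢ(x) = Π_{j≠i} (x - xⱼ)/(xᵢ - xⱼ)

L_0(3.1) = (3.1 - 3)/(2 - 3) × (3.1 - 4)/(2 - 4) = -0.045000
L_1(3.1) = (3.1 - 2)/(3 - 2) × (3.1 - 4)/(3 - 4) = 0.990000
L_2(3.1) = (3.1 - 2)/(4 - 2) × (3.1 - 3)/(4 - 3) = 0.055000

P(3.1) = (-9)×L_0(3.1) + (-5)×L_1(3.1) + 13×L_2(3.1)
P(3.1) = -3.830000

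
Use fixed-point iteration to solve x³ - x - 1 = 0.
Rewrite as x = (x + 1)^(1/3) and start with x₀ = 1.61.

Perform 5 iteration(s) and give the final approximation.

Equation: x³ - x - 1 = 0
Fixed-point form: x = (x + 1)^(1/3)
x₀ = 1.61

x_1 = g(1.610000) = 1.376830
x_2 = g(1.376830) = 1.334543
x_3 = g(1.334543) = 1.326582
x_4 = g(1.326582) = 1.325072
x_5 = g(1.325072) = 1.324785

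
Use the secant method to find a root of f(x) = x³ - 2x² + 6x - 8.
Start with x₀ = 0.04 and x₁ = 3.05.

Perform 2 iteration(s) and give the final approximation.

f(x) = x³ - 2x² + 6x - 8
x₀ = 0.04, x₁ = 3.05

Secant formula: x_{n+1} = x_n - f(x_n)(x_n - x_{n-1})/(f(x_n) - f(x_{n-1}))

Iteration 1:
  f(0.040000) = -7.763136
  f(3.050000) = 20.067625
  x_2 = 3.050000 - 20.067625×(3.050000 - 0.040000)/(20.067625 - (-7.763136))
       = 0.879612
Iteration 2:
  f(3.050000) = 20.067625
  f(0.879612) = -3.589192
  x_3 = 0.879612 - (-3.589192)×(0.879612 - 3.050000)/(-3.589192 - 20.067625)
       = 1.208901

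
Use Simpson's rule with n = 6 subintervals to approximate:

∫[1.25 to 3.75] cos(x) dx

f(x) = cos(x)
a = 1.25, b = 3.75, n = 6
h = (b - a)/n = 0.416667

Simpson's rule: (h/3)[f(x₀) + 4f(x₁) + 2f(x₂) + ... + f(xₙ)]

x_0 = 1.2500, f(x_0) = 0.315322, coefficient = 1
x_1 = 1.6667, f(x_1) = -0.095724, coefficient = 4
x_2 = 2.0833, f(x_2) = -0.490390, coefficient = 2
x_3 = 2.5000, f(x_3) = -0.801144, coefficient = 4
x_4 = 2.9167, f(x_4) = -0.974811, coefficient = 2
x_5 = 3.3333, f(x_5) = -0.981674, coefficient = 4
x_6 = 3.7500, f(x_6) = -0.820559, coefficient = 1

I ≈ (0.416667/3) × -10.949803 = -1.520806
Exact value: -1.520546
Error: 0.000260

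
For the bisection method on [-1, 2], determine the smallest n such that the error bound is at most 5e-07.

We need (b-a)/2^n ≤ 5e-07
(2 - (-1))/2^n ≤ 5e-07
3/2^n ≤ 5e-07
2^n ≥ 6000000
n ≥ log₂(6000000) = 22.52
n ≥ 23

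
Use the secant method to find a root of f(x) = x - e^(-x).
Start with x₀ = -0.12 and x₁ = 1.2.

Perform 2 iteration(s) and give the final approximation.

f(x) = x - e^(-x)
x₀ = -0.12, x₁ = 1.2

Secant formula: x_{n+1} = x_n - f(x_n)(x_n - x_{n-1})/(f(x_n) - f(x_{n-1}))

Iteration 1:
  f(-0.120000) = -1.247497
  f(1.200000) = 0.898806
  x_2 = 1.200000 - 0.898806×(1.200000 - (-0.120000))/(0.898806 - (-1.247497))
       = 0.647224
Iteration 2:
  f(1.200000) = 0.898806
  f(0.647224) = 0.123728
  x_3 = 0.647224 - 0.123728×(0.647224 - 1.200000)/(0.123728 - 0.898806)
       = 0.558983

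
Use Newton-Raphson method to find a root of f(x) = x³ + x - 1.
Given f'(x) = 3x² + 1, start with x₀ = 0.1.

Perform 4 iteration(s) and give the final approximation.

f(x) = x³ + x - 1
f'(x) = 3x² + 1
x₀ = 0.1

Newton-Raphson formula: x_{n+1} = x_n - f(x_n)/f'(x_n)

Iteration 1:
  f(0.100000) = -0.899000
  f'(0.100000) = 1.030000
  x_1 = 0.100000 - (-0.899000)/1.030000 = 0.972816
Iteration 2:
  f(0.972816) = 0.893459
  f'(0.972816) = 3.839110
  x_2 = 0.972816 - 0.893459/3.839110 = 0.740090
Iteration 3:
  f(0.740090) = 0.145462
  f'(0.740090) = 2.643200
  x_3 = 0.740090 - 0.145462/2.643200 = 0.685058
Iteration 4:
  f(0.685058) = 0.006558
  f'(0.685058) = 2.407911
  x_4 = 0.685058 - 0.006558/2.407911 = 0.682334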